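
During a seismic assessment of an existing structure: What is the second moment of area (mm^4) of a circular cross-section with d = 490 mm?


r = d / 2 = 490 / 2 = 245.0 mm
I = pi * r^4 / 4 = pi * 245.0^4 / 4
= 2829790073.59 mm^4

2829790073.59 mm^4


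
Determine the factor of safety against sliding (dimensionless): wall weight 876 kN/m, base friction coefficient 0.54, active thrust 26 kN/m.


Resisting force = mu * W = 0.54 * 876 = 473.04 kN/m
FOS = Resisting / Driving = 473.04 / 26
= 18.1938 (dimensionless)

18.1938 (dimensionless)


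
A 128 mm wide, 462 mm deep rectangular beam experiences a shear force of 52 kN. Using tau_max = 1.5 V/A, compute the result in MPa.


A = b * h = 128 * 462 = 59136 mm^2
V = 52 kN = 52000.0 N
tau_max = 1.5 * V / A = 1.5 * 52000.0 / 59136
= 1.319 MPa

1.319 MPa


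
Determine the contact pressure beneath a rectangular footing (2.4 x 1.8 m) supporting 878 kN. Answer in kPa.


A = 2.4 * 1.8 = 4.32 m^2
q = P / A = 878 / 4.32
= 203.2407 kPa

203.2407 kPa


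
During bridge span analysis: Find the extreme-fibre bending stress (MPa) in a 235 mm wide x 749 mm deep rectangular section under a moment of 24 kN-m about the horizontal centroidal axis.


I = b * h^3 / 12 = 235 * 749^3 / 12 = 8228715917.92 mm^4
y = h / 2 = 749 / 2 = 374.5 mm
M = 24 kN-m = 24000000.0 N-mm
sigma = M * y / I = 24000000.0 * 374.5 / 8228715917.92
= 1.09 MPa

1.09 MPa


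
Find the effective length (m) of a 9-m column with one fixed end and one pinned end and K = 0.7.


L_eff = K * L
= 0.7 * 9
= 6.3 m

6.3 m


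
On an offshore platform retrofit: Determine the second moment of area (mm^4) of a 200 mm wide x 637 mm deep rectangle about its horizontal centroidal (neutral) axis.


I = b * h^3 / 12
= 200 * 637^3 / 12
= 200 * 258474853 / 12
= 4307914216.67 mm^4

4307914216.67 mm^4


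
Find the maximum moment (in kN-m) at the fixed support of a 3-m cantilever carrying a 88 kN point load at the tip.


For a cantilever with a point load at the free end:
M_max = P * L = 88 * 3 = 264 kN-m

264 kN-m


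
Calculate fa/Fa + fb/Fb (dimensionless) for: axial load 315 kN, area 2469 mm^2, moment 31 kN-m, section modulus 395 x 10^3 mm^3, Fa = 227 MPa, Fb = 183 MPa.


f_a = P / A = 315000.0 / 2469 = 127.582 MPa
f_b = M / S = 31000000.0 / 395000.0 = 78.481 MPa
Ratio = f_a / Fa + f_b / Fb
= 127.582 / 227 + 78.481 / 183
= 0.9909 (dimensionless)

0.9909 (dimensionless)


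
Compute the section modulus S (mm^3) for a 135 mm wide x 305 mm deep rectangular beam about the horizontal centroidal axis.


S = b * h^2 / 6
= 135 * 305^2 / 6
= 135 * 93025 / 6
= 2093062.5 mm^3

2093062.5 mm^3


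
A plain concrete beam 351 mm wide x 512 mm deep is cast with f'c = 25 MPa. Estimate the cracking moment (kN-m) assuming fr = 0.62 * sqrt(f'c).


fr = 0.62 * sqrt(25) = 0.62 * 5.0 = 3.1 MPa
I = 351 * 512^3 / 12 = 3925868544.0 mm^4
y_t = 256.0 mm
M_cr = fr * I / y_t = 3.1 * 3925868544.0 / 256.0 N-mm
= 47.5398 kN-m

47.5398 kN-m


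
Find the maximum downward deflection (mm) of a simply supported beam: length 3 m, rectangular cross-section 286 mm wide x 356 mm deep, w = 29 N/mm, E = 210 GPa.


I = 286 * 356^3 / 12 = 1075312714.67 mm^4
L = 3000.0 mm, w = 29 N/mm, E = 210000.0 MPa
delta = 5 * w * L^4 / (384 * E * I)
= 5 * 29 * 3000.0^4 / (384 * 210000.0 * 1075312714.67)
= 0.1354 mm

0.1354 mm


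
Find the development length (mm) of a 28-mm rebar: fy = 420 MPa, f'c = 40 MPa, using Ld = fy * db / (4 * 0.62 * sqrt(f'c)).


Ld = (fy * db) / (4 * 0.62 * sqrt(f'c))
= (420 * 28) / (4 * 0.62 * sqrt(40))
= 11760 / 15.6849
= 749.77 mm

749.77 mm


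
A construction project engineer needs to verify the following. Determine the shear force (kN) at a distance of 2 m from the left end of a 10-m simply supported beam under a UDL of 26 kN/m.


R_A = w * L / 2 = 26 * 10 / 2 = 130.0 kN
V(x) = R_A - w * x = 130.0 - 26 * 2
= 78.0 kN

78.0 kN


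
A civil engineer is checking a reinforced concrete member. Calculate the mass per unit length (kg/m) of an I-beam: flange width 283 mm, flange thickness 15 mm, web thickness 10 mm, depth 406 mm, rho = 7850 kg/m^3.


A_flanges = 2 * 283 * 15 = 8490 mm^2
A_web = (406 - 2 * 15) * 10 = 3760 mm^2
A_total = 8490 + 3760 = 12250 mm^2 = 0.012250 m^2
Weight = rho * A = 7850 * 0.012250 = 96.1625 kg/m

96.1625 kg/m


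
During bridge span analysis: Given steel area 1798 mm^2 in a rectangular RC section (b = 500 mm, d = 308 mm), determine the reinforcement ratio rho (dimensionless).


rho = As / (b * d)
= 1798 / (500 * 308)
= 1798 / 154000
= 0.011675 (dimensionless)

0.011675 (dimensionless)


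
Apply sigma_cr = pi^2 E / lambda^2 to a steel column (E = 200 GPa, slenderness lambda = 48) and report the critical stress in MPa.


sigma_cr = pi^2 * E / lambda^2
= 9.8696 * 200000.0 / 48^2
= 9.8696 * 200000.0 / 2304
= 856.7365 MPa

856.7365 MPa


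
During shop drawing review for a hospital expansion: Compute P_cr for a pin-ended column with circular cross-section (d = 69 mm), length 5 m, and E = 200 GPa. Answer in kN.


I = pi * d^4 / 64 = 1112669.7 mm^4
L = 5000.0 mm
P_cr = pi^2 * E * I / L^2
= 9.8696 * 200000.0 * 1112669.7 / 5000.0^2
= 87852.88 N = 87.8529 kN

87.8529 kN


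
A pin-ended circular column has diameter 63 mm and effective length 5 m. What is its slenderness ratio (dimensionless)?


Radius of gyration r = d / 4 = 63 / 4 = 15.75 mm
L_eff = 5000.0 mm
Slenderness ratio = L / r = 5000.0 / 15.75 = 317.46 (dimensionless)

317.46 (dimensionless)


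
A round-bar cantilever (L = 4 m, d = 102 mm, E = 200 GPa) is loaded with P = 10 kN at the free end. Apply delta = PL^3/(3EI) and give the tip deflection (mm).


I = pi * d^4 / 64 = pi * 102^4 / 64 = 5313376.44 mm^4
L = 4000.0 mm, P = 10000.0 N, E = 200000.0 MPa
delta = P * L^3 / (3 * E * I)
= 10000.0 * 4000.0^3 / (3 * 200000.0 * 5313376.44)
= 200.7512 mm

200.7512 mm


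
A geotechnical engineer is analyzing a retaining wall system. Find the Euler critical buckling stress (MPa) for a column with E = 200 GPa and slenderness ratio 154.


sigma_cr = pi^2 * E / lambda^2
= 9.8696 * 200000.0 / 154^2
= 9.8696 * 200000.0 / 23716
= 83.2316 MPa

83.2316 MPa


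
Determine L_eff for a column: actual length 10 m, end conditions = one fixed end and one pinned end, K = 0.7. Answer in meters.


L_eff = K * L
= 0.7 * 10
= 7.0 m

7.0 m


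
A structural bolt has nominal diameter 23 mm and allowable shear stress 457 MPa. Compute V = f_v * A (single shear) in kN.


A = pi * d^2 / 4 = pi * 23^2 / 4 = 415.4756 mm^2
V = f_v * A / 1000 = 457 * 415.4756 / 1000
= 189.8724 kN

189.8724 kN


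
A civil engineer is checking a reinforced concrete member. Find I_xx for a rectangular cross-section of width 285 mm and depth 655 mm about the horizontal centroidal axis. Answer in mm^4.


I = b * h^3 / 12
= 285 * 655^3 / 12
= 285 * 281011375 / 12
= 6674020156.25 mm^4

6674020156.25 mm^4


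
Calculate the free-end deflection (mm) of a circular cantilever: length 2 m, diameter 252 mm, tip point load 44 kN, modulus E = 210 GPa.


I = pi * d^4 / 64 = pi * 252^4 / 64 = 197957546.2 mm^4
L = 2000.0 mm, P = 44000.0 N, E = 210000.0 MPa
delta = P * L^3 / (3 * E * I)
= 44000.0 * 2000.0^3 / (3 * 210000.0 * 197957546.2)
= 2.8225 mm

2.8225 mm


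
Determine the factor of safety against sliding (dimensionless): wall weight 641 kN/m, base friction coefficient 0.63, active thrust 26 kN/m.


Resisting force = mu * W = 0.63 * 641 = 403.83 kN/m
FOS = Resisting / Driving = 403.83 / 26
= 15.5319 (dimensionless)

15.5319 (dimensionless)


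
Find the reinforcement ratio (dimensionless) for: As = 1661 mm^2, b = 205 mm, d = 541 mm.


rho = As / (b * d)
= 1661 / (205 * 541)
= 1661 / 110905
= 0.014977 (dimensionless)

0.014977 (dimensionless)


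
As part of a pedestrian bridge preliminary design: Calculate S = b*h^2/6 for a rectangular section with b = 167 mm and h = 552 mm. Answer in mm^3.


S = b * h^2 / 6
= 167 * 552^2 / 6
= 167 * 304704 / 6
= 8480928.0 mm^3

8480928.0 mm^3


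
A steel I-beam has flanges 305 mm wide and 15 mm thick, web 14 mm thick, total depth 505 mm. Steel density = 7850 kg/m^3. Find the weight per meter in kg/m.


A_flanges = 2 * 305 * 15 = 9150 mm^2
A_web = (505 - 2 * 15) * 14 = 6650 mm^2
A_total = 9150 + 6650 = 15800 mm^2 = 0.015800 m^2
Weight = rho * A = 7850 * 0.015800 = 124.03 kg/m

124.03 kg/m


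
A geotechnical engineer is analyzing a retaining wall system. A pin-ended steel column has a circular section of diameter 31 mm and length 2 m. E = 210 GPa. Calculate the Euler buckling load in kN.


I = pi * d^4 / 64 = 45333.23 mm^4
L = 2000.0 mm
P_cr = pi^2 * E * I / L^2
= 9.8696 * 210000.0 * 45333.23 / 2000.0^2
= 23489.61 N = 23.4896 kN

23.4896 kN


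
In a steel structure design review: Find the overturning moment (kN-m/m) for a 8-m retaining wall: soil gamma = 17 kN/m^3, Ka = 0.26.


Pa = 0.5 * Ka * gamma * H^2
= 0.5 * 0.26 * 17 * 8^2
= 141.44 kN/m
Arm = H / 3 = 8 / 3 = 2.6667 m
Mo = Pa * arm = Pa * H / 3 = 141.44 * 8 / 3 = 377.1733 kN-m/m

377.1733 kN-m/m


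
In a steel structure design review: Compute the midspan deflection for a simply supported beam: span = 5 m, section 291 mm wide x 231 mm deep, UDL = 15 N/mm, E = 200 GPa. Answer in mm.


I = 291 * 231^3 / 12 = 298914981.75 mm^4
L = 5000.0 mm, w = 15 N/mm, E = 200000.0 MPa
delta = 5 * w * L^4 / (384 * E * I)
= 5 * 15 * 5000.0^4 / (384 * 200000.0 * 298914981.75)
= 2.0419 mm

2.0419 mm


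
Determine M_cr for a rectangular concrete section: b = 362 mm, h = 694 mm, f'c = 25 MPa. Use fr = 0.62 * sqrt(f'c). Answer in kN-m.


fr = 0.62 * sqrt(25) = 0.62 * 5.0 = 3.1 MPa
I = 362 * 694^3 / 12 = 10083370750.67 mm^4
y_t = 347.0 mm
M_cr = fr * I / y_t = 3.1 * 10083370750.67 / 347.0 N-mm
= 90.082 kN-m

90.082 kN-m


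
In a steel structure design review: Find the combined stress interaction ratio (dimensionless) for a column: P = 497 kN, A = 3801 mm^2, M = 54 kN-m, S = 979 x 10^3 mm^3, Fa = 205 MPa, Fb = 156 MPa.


f_a = P / A = 497000.0 / 3801 = 130.7551 MPa
f_b = M / S = 54000000.0 / 979000.0 = 55.1583 MPa
Ratio = f_a / Fa + f_b / Fb
= 130.7551 / 205 + 55.1583 / 156
= 0.9914 (dimensionless)

0.9914 (dimensionless)


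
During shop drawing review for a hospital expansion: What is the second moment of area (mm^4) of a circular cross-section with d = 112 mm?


r = d / 2 = 112 / 2 = 56.0 mm
I = pi * r^4 / 4 = pi * 56.0^4 / 4
= 7723995.1 mm^4

7723995.1 mm^4


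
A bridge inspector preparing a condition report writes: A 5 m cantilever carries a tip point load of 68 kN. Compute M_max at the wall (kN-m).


For a cantilever with a point load at the free end:
M_max = P * L = 68 * 5 = 340 kN-m

340 kN-m


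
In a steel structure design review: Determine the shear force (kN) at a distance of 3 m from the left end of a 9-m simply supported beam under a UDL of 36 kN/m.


R_A = w * L / 2 = 36 * 9 / 2 = 162.0 kN
V(x) = R_A - w * x = 162.0 - 36 * 3
= 54.0 kN

54.0 kN


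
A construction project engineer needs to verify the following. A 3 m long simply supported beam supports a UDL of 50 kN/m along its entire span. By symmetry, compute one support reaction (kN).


Total load = w * L = 50 * 3 = 150 kN
By symmetry, each reaction R = total / 2 = 150 / 2 = 75.0 kN

75.0 kN


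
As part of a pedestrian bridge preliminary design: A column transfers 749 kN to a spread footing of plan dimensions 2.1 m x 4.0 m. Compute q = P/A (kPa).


A = 2.1 * 4.0 = 8.4 m^2
q = P / A = 749 / 8.4
= 89.1667 kPa

89.1667 kPa


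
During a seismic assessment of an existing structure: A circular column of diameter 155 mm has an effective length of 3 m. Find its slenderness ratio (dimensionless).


Radius of gyration r = d / 4 = 155 / 4 = 38.75 mm
L_eff = 3000.0 mm
Slenderness ratio = L / r = 3000.0 / 38.75 = 77.42 (dimensionless)

77.42 (dimensionless)


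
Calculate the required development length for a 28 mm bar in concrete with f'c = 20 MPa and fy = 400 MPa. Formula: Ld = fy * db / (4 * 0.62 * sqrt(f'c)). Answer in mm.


Ld = (fy * db) / (4 * 0.62 * sqrt(f'c))
= (400 * 28) / (4 * 0.62 * sqrt(20))
= 11200 / 11.0909
= 1009.84 mm

1009.84 mm


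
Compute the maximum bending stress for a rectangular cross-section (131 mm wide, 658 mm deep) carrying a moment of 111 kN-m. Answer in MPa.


I = b * h^3 / 12 = 131 * 658^3 / 12 = 3110052572.67 mm^4
y = h / 2 = 658 / 2 = 329.0 mm
M = 111 kN-m = 111000000.0 N-mm
sigma = M * y / I = 111000000.0 * 329.0 / 3110052572.67
= 11.74 MPa

11.74 MPa


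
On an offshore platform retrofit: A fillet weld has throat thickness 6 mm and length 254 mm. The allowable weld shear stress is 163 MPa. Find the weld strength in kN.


Strength = throat * length * allowable stress
= 6 * 254 * 163 N
= 248412 N
= 248.41 kN

248.41 kN


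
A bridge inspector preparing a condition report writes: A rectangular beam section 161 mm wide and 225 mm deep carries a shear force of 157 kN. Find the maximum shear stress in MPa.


A = b * h = 161 * 225 = 36225 mm^2
V = 157 kN = 157000.0 N
tau_max = 1.5 * V / A = 1.5 * 157000.0 / 36225
= 6.501 MPa

6.501 MPa


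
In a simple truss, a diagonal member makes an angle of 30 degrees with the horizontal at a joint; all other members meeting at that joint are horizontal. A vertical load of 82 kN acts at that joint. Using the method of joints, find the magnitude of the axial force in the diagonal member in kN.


At the joint, only the diagonal has a vertical component, so vertical equilibrium gives:
F * sin(30) = 82
F = 82 / sin(30)
= 82 / 0.5
= 164.0 kN

164.0 kN


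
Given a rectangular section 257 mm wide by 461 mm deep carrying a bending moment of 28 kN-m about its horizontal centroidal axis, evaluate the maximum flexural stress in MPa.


I = b * h^3 / 12 = 257 * 461^3 / 12 = 2098237543.08 mm^4
y = h / 2 = 461 / 2 = 230.5 mm
M = 28 kN-m = 28000000.0 N-mm
sigma = M * y / I = 28000000.0 * 230.5 / 2098237543.08
= 3.08 MPa

3.08 MPa


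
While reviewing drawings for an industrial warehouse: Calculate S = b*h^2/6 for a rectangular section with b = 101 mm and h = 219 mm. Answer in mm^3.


S = b * h^2 / 6
= 101 * 219^2 / 6
= 101 * 47961 / 6
= 807343.5 mm^3

807343.5 mm^3


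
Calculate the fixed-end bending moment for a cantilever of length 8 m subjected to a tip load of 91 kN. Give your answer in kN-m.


For a cantilever with a point load at the free end:
M_max = P * L = 91 * 8 = 728 kN-m

728 kN-m


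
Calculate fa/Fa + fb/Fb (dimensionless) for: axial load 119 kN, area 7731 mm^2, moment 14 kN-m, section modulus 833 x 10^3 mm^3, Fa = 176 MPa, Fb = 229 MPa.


f_a = P / A = 119000.0 / 7731 = 15.3926 MPa
f_b = M / S = 14000000.0 / 833000.0 = 16.8067 MPa
Ratio = f_a / Fa + f_b / Fb
= 15.3926 / 176 + 16.8067 / 229
= 0.1608 (dimensionless)

0.1608 (dimensionless)


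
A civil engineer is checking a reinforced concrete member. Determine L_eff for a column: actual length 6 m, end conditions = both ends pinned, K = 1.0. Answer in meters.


L_eff = K * L
= 1.0 * 6
= 6.0 m

6.0 m


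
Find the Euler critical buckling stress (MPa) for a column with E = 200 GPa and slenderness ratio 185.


sigma_cr = pi^2 * E / lambda^2
= 9.8696 * 200000.0 / 185^2
= 9.8696 * 200000.0 / 34225
= 57.6748 MPa

57.6748 MPa


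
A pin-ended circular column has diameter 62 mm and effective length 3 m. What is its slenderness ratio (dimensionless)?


Radius of gyration r = d / 4 = 62 / 4 = 15.5 mm
L_eff = 3000.0 mm
Slenderness ratio = L / r = 3000.0 / 15.5 = 193.55 (dimensionless)

193.55 (dimensionless)


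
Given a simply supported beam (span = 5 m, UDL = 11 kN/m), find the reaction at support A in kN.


Total load = w * L = 11 * 5 = 55 kN
By symmetry, each reaction R = total / 2 = 55 / 2 = 27.5 kN

27.5 kN


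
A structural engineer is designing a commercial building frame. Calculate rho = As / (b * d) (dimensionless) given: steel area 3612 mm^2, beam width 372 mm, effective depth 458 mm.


rho = As / (b * d)
= 3612 / (372 * 458)
= 3612 / 170376
= 0.0212 (dimensionless)

0.0212 (dimensionless)


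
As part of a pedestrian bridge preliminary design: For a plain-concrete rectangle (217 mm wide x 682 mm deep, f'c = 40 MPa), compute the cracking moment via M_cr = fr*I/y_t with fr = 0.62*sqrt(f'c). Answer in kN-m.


fr = 0.62 * sqrt(40) = 0.62 * 6.3246 = 3.9212 MPa
I = 217 * 682^3 / 12 = 5736296771.33 mm^4
y_t = 341.0 mm
M_cr = fr * I / y_t = 3.9212 * 5736296771.33 / 341.0 N-mm
= 65.9628 kN-m

65.9628 kN-m


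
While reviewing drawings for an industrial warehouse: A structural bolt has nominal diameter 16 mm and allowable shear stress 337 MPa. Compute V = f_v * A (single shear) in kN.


A = pi * d^2 / 4 = pi * 16^2 / 4 = 201.0619 mm^2
V = f_v * A / 1000 = 337 * 201.0619 / 1000
= 67.7579 kN

67.7579 kN


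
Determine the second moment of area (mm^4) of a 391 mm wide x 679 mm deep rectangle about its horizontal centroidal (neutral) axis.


I = b * h^3 / 12
= 391 * 679^3 / 12
= 391 * 313046839 / 12
= 10200109504.08 mm^4

10200109504.08 mm^4


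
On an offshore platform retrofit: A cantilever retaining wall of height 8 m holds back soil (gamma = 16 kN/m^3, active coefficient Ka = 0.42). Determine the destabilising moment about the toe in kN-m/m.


Pa = 0.5 * Ka * gamma * H^2
= 0.5 * 0.42 * 16 * 8^2
= 215.04 kN/m
Arm = H / 3 = 8 / 3 = 2.6667 m
Mo = Pa * arm = Pa * H / 3 = 215.04 * 8 / 3 = 573.44 kN-m/m

573.44 kN-m/m


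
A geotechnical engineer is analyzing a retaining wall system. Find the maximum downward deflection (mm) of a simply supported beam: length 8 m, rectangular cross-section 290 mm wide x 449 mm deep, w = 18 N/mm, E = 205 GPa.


I = 290 * 449^3 / 12 = 2187538850.83 mm^4
L = 8000.0 mm, w = 18 N/mm, E = 205000.0 MPa
delta = 5 * w * L^4 / (384 * E * I)
= 5 * 18 * 8000.0^4 / (384 * 205000.0 * 2187538850.83)
= 2.1407 mm

2.1407 mm


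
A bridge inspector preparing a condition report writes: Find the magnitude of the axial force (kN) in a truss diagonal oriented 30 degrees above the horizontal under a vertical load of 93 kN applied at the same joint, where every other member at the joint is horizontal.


At the joint, only the diagonal has a vertical component, so vertical equilibrium gives:
F * sin(30) = 93
F = 93 / sin(30)
= 93 / 0.5
= 186.0 kN

186.0 kN


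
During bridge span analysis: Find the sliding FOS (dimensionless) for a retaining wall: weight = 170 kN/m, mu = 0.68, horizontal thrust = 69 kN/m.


Resisting force = mu * W = 0.68 * 170 = 115.6 kN/m
FOS = Resisting / Driving = 115.6 / 69
= 1.6754 (dimensionless)

1.6754 (dimensionless)


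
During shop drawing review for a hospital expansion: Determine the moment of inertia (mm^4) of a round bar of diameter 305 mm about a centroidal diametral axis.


r = d / 2 = 305 / 2 = 152.5 mm
I = pi * r^4 / 4 = pi * 152.5^4 / 4
= 424785081.72 mm^4

424785081.72 mm^4


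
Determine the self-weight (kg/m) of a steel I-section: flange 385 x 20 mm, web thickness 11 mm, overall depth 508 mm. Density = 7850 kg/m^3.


A_flanges = 2 * 385 * 20 = 15400 mm^2
A_web = (508 - 2 * 20) * 11 = 5148 mm^2
A_total = 15400 + 5148 = 20548 mm^2 = 0.020548 m^2
Weight = rho * A = 7850 * 0.020548 = 161.3018 kg/m

161.3018 kg/m


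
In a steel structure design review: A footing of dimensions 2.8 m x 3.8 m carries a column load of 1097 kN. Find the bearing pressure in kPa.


A = 2.8 * 3.8 = 10.64 m^2
q = P / A = 1097 / 10.64
= 103.1015 kPa

103.1015 kPa


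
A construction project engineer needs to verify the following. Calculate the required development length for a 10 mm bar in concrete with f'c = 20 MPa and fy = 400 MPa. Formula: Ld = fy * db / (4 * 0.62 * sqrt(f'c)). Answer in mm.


Ld = (fy * db) / (4 * 0.62 * sqrt(f'c))
= (400 * 10) / (4 * 0.62 * sqrt(20))
= 4000 / 11.0909
= 360.66 mm

360.66 mm


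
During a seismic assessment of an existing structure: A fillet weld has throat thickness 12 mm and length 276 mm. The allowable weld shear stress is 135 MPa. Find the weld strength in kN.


Strength = throat * length * allowable stress
= 12 * 276 * 135 N
= 447120 N
= 447.12 kN

447.12 kN


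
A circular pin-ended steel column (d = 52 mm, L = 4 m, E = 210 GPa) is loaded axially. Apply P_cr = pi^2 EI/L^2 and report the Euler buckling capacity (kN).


I = pi * d^4 / 64 = 358908.11 mm^4
L = 4000.0 mm
P_cr = pi^2 * E * I / L^2
= 9.8696 * 210000.0 * 358908.11 / 4000.0^2
= 46492.44 N = 46.4924 kN

46.4924 kN


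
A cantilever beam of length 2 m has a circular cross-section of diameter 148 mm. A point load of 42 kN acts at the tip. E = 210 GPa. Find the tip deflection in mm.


I = pi * d^4 / 64 = pi * 148^4 / 64 = 23551401.72 mm^4
L = 2000.0 mm, P = 42000.0 N, E = 210000.0 MPa
delta = P * L^3 / (3 * E * I)
= 42000.0 * 2000.0^3 / (3 * 210000.0 * 23551401.72)
= 22.6455 mm

22.6455 mm


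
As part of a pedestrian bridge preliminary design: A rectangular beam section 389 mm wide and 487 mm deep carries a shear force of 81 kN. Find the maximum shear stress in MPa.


A = b * h = 389 * 487 = 189443 mm^2
V = 81 kN = 81000.0 N
tau_max = 1.5 * V / A = 1.5 * 81000.0 / 189443
= 0.6414 MPa

0.6414 MPa


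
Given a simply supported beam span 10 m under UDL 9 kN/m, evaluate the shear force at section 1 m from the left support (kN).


R_A = w * L / 2 = 9 * 10 / 2 = 45.0 kN
V(x) = R_A - w * x = 45.0 - 9 * 1
= 36.0 kN

36.0 kN


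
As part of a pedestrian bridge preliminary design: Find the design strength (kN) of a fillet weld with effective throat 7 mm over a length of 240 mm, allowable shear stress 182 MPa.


Strength = throat * length * allowable stress
= 7 * 240 * 182 N
= 305760 N
= 305.76 kN

305.76 kN


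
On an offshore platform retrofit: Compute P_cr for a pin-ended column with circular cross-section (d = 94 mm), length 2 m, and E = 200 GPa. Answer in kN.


I = pi * d^4 / 64 = 3832492.5 mm^4
L = 2000.0 mm
P_cr = pi^2 * E * I / L^2
= 9.8696 * 200000.0 * 3832492.5 / 2000.0^2
= 1891259.24 N = 1891.2592 kN

1891.2592 kN


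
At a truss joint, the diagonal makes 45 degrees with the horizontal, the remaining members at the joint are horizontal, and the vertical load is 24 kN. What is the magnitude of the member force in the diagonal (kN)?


At the joint, only the diagonal has a vertical component, so vertical equilibrium gives:
F * sin(45) = 24
F = 24 / sin(45)
= 24 / 0.707107
= 33.94 kN

33.94 kN


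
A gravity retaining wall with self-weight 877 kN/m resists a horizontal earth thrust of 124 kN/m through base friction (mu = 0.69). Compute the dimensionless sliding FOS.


Resisting force = mu * W = 0.69 * 877 = 605.13 kN/m
FOS = Resisting / Driving = 605.13 / 124
= 4.8801 (dimensionless)

4.8801 (dimensionless)


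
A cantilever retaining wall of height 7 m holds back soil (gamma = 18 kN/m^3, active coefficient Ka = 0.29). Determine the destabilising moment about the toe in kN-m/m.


Pa = 0.5 * Ka * gamma * H^2
= 0.5 * 0.29 * 18 * 7^2
= 127.89 kN/m
Arm = H / 3 = 7 / 3 = 2.3333 m
Mo = Pa * arm = Pa * H / 3 = 127.89 * 7 / 3 = 298.41 kN-m/m

298.41 kN-m/m


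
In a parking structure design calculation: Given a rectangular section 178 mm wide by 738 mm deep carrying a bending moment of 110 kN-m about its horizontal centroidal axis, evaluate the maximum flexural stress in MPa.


I = b * h^3 / 12 = 178 * 738^3 / 12 = 5962217868.0 mm^4
y = h / 2 = 738 / 2 = 369.0 mm
M = 110 kN-m = 110000000.0 N-mm
sigma = M * y / I = 110000000.0 * 369.0 / 5962217868.0
= 6.81 MPa

6.81 MPa


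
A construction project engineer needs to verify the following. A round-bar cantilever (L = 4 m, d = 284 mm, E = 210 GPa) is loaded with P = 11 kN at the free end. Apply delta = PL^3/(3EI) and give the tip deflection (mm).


I = pi * d^4 / 64 = pi * 284^4 / 64 = 319332601.38 mm^4
L = 4000.0 mm, P = 11000.0 N, E = 210000.0 MPa
delta = P * L^3 / (3 * E * I)
= 11000.0 * 4000.0^3 / (3 * 210000.0 * 319332601.38)
= 3.4994 mm

3.4994 mm


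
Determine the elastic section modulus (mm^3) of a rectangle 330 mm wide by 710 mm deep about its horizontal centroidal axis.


S = b * h^2 / 6
= 330 * 710^2 / 6
= 330 * 504100 / 6
= 27725500.0 mm^3

27725500.0 mm^3


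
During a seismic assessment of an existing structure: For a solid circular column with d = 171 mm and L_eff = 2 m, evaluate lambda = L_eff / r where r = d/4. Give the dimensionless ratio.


Radius of gyration r = d / 4 = 171 / 4 = 42.75 mm
L_eff = 2000.0 mm
Slenderness ratio = L / r = 2000.0 / 42.75 = 46.78 (dimensionless)

46.78 (dimensionless)


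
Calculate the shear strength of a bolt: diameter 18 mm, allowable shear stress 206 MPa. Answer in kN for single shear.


A = pi * d^2 / 4 = pi * 18^2 / 4 = 254.469 mm^2
V = f_v * A / 1000 = 206 * 254.469 / 1000
= 52.4206 kN

52.4206 kN


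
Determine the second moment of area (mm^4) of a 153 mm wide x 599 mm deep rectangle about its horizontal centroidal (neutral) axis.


I = b * h^3 / 12
= 153 * 599^3 / 12
= 153 * 214921799 / 12
= 2740252937.25 mm^4

2740252937.25 mm^4


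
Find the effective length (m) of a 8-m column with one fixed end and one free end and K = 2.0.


L_eff = K * L
= 2.0 * 8
= 16.0 m

16.0 m


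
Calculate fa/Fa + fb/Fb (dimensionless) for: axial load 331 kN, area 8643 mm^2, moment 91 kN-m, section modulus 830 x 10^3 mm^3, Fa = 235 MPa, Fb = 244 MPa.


f_a = P / A = 331000.0 / 8643 = 38.2969 MPa
f_b = M / S = 91000000.0 / 830000.0 = 109.6386 MPa
Ratio = f_a / Fa + f_b / Fb
= 38.2969 / 235 + 109.6386 / 244
= 0.6123 (dimensionless)

0.6123 (dimensionless)


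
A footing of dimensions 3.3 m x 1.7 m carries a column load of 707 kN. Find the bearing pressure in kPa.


A = 3.3 * 1.7 = 5.61 m^2
q = P / A = 707 / 5.61
= 126.025 kPa

126.025 kPa


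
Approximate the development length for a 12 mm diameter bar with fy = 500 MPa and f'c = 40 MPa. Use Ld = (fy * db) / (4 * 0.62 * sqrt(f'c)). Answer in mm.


Ld = (fy * db) / (4 * 0.62 * sqrt(f'c))
= (500 * 12) / (4 * 0.62 * sqrt(40))
= 6000 / 15.6849
= 382.53 mm

382.53 mm


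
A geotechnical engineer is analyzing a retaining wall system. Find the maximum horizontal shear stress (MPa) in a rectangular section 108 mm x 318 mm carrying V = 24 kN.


A = b * h = 108 * 318 = 34344 mm^2
V = 24 kN = 24000.0 N
tau_max = 1.5 * V / A = 1.5 * 24000.0 / 34344
= 1.0482 MPa

1.0482 MPa


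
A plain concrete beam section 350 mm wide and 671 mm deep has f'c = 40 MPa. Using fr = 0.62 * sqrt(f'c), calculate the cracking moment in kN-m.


fr = 0.62 * sqrt(40) = 0.62 * 6.3246 = 3.9212 MPa
I = 350 * 671^3 / 12 = 8811591570.83 mm^4
y_t = 335.5 mm
M_cr = fr * I / y_t = 3.9212 * 8811591570.83 / 335.5 N-mm
= 102.9873 kN-m

102.9873 kN-m


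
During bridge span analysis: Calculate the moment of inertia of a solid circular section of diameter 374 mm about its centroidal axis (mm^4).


r = d / 2 = 374 / 2 = 187.0 mm
I = pi * r^4 / 4 = pi * 187.0^4 / 4
= 960409190.91 mm^4

960409190.91 mm^4


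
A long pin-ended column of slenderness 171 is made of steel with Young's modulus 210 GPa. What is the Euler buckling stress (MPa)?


sigma_cr = pi^2 * E / lambda^2
= 9.8696 * 210000.0 / 171^2
= 9.8696 * 210000.0 / 29241
= 70.8805 MPa

70.8805 MPa


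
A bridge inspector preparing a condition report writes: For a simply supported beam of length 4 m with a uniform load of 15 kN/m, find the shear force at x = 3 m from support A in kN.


R_A = w * L / 2 = 15 * 4 / 2 = 30.0 kN
V(x) = R_A - w * x = 30.0 - 15 * 3
= -15.0 kN

-15.0 kN


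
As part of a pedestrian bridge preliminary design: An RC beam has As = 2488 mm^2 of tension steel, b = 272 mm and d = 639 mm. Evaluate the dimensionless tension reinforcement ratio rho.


rho = As / (b * d)
= 2488 / (272 * 639)
= 2488 / 173808
= 0.014315 (dimensionless)

0.014315 (dimensionless)


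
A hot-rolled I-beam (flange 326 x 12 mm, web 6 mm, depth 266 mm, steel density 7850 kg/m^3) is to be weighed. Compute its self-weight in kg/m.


A_flanges = 2 * 326 * 12 = 7824 mm^2
A_web = (266 - 2 * 12) * 6 = 1452 mm^2
A_total = 7824 + 1452 = 9276 mm^2 = 0.009276 m^2
Weight = rho * A = 7850 * 0.009276 = 72.8166 kg/m

72.8166 kg/m


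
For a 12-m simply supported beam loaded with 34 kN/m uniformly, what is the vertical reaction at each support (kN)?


Total load = w * L = 34 * 12 = 408 kN
By symmetry, each reaction R = total / 2 = 408 / 2 = 204.0 kN

204.0 kN


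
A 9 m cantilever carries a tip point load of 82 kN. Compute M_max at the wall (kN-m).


For a cantilever with a point load at the free end:
M_max = P * L = 82 * 9 = 738 kN-m

738 kN-m


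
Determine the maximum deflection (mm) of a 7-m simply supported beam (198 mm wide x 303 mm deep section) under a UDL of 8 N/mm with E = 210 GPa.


I = 198 * 303^3 / 12 = 458999095.5 mm^4
L = 7000.0 mm, w = 8 N/mm, E = 210000.0 MPa
delta = 5 * w * L^4 / (384 * E * I)
= 5 * 8 * 7000.0^4 / (384 * 210000.0 * 458999095.5)
= 2.5947 mm

2.5947 mm


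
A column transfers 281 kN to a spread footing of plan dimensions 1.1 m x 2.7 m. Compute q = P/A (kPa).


A = 1.1 * 2.7 = 2.97 m^2
q = P / A = 281 / 2.97
= 94.6128 kPa

94.6128 kPa


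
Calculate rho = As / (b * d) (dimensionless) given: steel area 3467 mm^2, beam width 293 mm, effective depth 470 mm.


rho = As / (b * d)
= 3467 / (293 * 470)
= 3467 / 137710
= 0.025176 (dimensionless)

0.025176 (dimensionless)


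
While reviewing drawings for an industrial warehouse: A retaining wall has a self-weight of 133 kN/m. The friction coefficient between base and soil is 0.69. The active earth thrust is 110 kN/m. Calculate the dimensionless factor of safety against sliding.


Resisting force = mu * W = 0.69 * 133 = 91.77 kN/m
FOS = Resisting / Driving = 91.77 / 110
= 0.8343 (dimensionless)

0.8343 (dimensionless)


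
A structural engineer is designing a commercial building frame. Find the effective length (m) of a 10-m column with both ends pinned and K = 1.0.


L_eff = K * L
= 1.0 * 10
= 10.0 m

10.0 m


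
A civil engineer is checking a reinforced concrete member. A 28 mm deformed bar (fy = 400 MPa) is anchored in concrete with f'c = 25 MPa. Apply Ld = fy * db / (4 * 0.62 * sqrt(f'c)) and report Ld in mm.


Ld = (fy * db) / (4 * 0.62 * sqrt(f'c))
= (400 * 28) / (4 * 0.62 * sqrt(25))
= 11200 / 12.4
= 903.23 mm

903.23 mm


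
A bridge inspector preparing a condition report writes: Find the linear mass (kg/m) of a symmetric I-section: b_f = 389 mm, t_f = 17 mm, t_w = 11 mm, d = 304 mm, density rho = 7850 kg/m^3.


A_flanges = 2 * 389 * 17 = 13226 mm^2
A_web = (304 - 2 * 17) * 11 = 2970 mm^2
A_total = 13226 + 2970 = 16196 mm^2 = 0.016196 m^2
Weight = rho * A = 7850 * 0.016196 = 127.1386 kg/m

127.1386 kg/m


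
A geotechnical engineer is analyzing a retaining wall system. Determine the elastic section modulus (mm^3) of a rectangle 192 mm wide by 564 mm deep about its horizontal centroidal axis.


S = b * h^2 / 6
= 192 * 564^2 / 6
= 192 * 318096 / 6
= 10179072.0 mm^3

10179072.0 mm^3


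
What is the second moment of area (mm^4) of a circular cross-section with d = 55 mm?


r = d / 2 = 55 / 2 = 27.5 mm
I = pi * r^4 / 4 = pi * 27.5^4 / 4
= 449180.25 mm^4

449180.25 mm^4


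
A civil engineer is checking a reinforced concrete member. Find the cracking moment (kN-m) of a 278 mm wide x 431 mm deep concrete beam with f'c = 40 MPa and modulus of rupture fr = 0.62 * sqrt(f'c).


fr = 0.62 * sqrt(40) = 0.62 * 6.3246 = 3.9212 MPa
I = 278 * 431^3 / 12 = 1854792624.83 mm^4
y_t = 215.5 mm
M_cr = fr * I / y_t = 3.9212 * 1854792624.83 / 215.5 N-mm
= 33.7497 kN-m

33.7497 kN-m


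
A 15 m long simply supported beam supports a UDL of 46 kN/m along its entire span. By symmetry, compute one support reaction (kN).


Total load = w * L = 46 * 15 = 690 kN
By symmetry, each reaction R = total / 2 = 690 / 2 = 345.0 kN

345.0 kN


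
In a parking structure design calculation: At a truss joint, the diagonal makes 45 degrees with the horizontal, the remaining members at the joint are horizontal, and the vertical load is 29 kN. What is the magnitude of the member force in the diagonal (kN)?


At the joint, only the diagonal has a vertical component, so vertical equilibrium gives:
F * sin(45) = 29
F = 29 / sin(45)
= 29 / 0.707107
= 41.01 kN

41.01 kN


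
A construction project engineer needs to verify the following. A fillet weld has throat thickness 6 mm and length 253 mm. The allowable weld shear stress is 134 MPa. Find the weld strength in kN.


Strength = throat * length * allowable stress
= 6 * 253 * 134 N
= 203412 N
= 203.41 kN

203.41 kN


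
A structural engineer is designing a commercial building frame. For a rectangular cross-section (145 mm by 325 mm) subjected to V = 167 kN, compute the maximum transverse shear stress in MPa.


A = b * h = 145 * 325 = 47125 mm^2
V = 167 kN = 167000.0 N
tau_max = 1.5 * V / A = 1.5 * 167000.0 / 47125
= 5.3156 MPa

5.3156 MPa


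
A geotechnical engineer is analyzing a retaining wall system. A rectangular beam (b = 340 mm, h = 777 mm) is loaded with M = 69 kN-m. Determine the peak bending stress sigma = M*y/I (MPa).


I = b * h^3 / 12 = 340 * 777^3 / 12 = 13291093935.0 mm^4
y = h / 2 = 777 / 2 = 388.5 mm
M = 69 kN-m = 69000000.0 N-mm
sigma = M * y / I = 69000000.0 * 388.5 / 13291093935.0
= 2.02 MPa

2.02 MPa


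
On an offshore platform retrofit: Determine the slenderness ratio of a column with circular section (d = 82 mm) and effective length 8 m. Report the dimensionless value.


Radius of gyration r = d / 4 = 82 / 4 = 20.5 mm
L_eff = 8000.0 mm
Slenderness ratio = L / r = 8000.0 / 20.5 = 390.24 (dimensionless)

390.24 (dimensionless)


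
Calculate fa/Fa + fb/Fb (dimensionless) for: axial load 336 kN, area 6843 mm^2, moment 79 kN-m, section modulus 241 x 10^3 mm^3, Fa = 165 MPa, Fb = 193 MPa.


f_a = P / A = 336000.0 / 6843 = 49.1013 MPa
f_b = M / S = 79000000.0 / 241000.0 = 327.8008 MPa
Ratio = f_a / Fa + f_b / Fb
= 49.1013 / 165 + 327.8008 / 193
= 1.996 (dimensionless)

1.996 (dimensionless)


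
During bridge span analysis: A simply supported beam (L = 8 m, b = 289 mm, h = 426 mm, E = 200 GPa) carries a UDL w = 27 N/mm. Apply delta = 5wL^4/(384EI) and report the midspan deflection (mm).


I = 289 * 426^3 / 12 = 1861853022.0 mm^4
L = 8000.0 mm, w = 27 N/mm, E = 200000.0 MPa
delta = 5 * w * L^4 / (384 * E * I)
= 5 * 27 * 8000.0^4 / (384 * 200000.0 * 1861853022.0)
= 3.8671 mm

3.8671 mm


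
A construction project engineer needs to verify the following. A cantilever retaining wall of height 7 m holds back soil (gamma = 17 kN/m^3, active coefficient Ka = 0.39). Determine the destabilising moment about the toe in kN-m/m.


Pa = 0.5 * Ka * gamma * H^2
= 0.5 * 0.39 * 17 * 7^2
= 162.435 kN/m
Arm = H / 3 = 7 / 3 = 2.3333 m
Mo = Pa * arm = Pa * H / 3 = 162.435 * 7 / 3 = 379.015 kN-m/m

379.015 kN-m/m


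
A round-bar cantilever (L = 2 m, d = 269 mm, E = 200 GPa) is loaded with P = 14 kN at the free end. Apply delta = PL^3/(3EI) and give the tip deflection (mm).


I = pi * d^4 / 64 = pi * 269^4 / 64 = 257027160.69 mm^4
L = 2000.0 mm, P = 14000.0 N, E = 200000.0 MPa
delta = P * L^3 / (3 * E * I)
= 14000.0 * 2000.0^3 / (3 * 200000.0 * 257027160.69)
= 0.7263 mm

0.7263 mm


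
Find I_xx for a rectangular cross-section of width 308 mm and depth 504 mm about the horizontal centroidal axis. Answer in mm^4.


I = b * h^3 / 12
= 308 * 504^3 / 12
= 308 * 128024064 / 12
= 3285950976.0 mm^4

3285950976.0 mm^4


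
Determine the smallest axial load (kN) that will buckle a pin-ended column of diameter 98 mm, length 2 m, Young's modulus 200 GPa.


I = pi * d^4 / 64 = 4527664.12 mm^4
L = 2000.0 mm
P_cr = pi^2 * E * I / L^2
= 9.8696 * 200000.0 * 4527664.12 / 2000.0^2
= 2234312.69 N = 2234.3127 kN

2234.3127 kN


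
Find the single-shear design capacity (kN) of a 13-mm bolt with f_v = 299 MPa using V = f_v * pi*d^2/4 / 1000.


A = pi * d^2 / 4 = pi * 13^2 / 4 = 132.7323 mm^2
V = f_v * A / 1000 = 299 * 132.7323 / 1000
= 39.687 kN

39.687 kN


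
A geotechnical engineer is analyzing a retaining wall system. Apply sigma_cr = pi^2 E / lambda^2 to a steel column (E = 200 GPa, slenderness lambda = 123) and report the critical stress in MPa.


sigma_cr = pi^2 * E / lambda^2
= 9.8696 * 200000.0 / 123^2
= 9.8696 * 200000.0 / 15129
= 130.4727 MPa

130.4727 MPa


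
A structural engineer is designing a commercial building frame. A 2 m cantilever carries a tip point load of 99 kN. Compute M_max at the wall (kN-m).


For a cantilever with a point load at the free end:
M_max = P * L = 99 * 2 = 198 kN-m

198 kN-m


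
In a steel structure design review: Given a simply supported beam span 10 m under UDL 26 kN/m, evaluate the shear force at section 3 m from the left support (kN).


R_A = w * L / 2 = 26 * 10 / 2 = 130.0 kN
V(x) = R_A - w * x = 130.0 - 26 * 3
= 52.0 kN

52.0 kN


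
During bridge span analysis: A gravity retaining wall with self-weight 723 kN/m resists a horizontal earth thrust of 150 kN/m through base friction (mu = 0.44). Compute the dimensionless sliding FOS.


Resisting force = mu * W = 0.44 * 723 = 318.12 kN/m
FOS = Resisting / Driving = 318.12 / 150
= 2.1208 (dimensionless)

2.1208 (dimensionless)


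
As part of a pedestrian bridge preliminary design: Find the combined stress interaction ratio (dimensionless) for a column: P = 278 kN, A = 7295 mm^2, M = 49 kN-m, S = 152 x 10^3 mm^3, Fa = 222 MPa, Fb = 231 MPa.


f_a = P / A = 278000.0 / 7295 = 38.1083 MPa
f_b = M / S = 49000000.0 / 152000.0 = 322.3684 MPa
Ratio = f_a / Fa + f_b / Fb
= 38.1083 / 222 + 322.3684 / 231
= 1.5672 (dimensionless)

1.5672 (dimensionless)


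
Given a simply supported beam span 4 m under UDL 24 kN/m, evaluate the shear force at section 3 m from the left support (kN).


R_A = w * L / 2 = 24 * 4 / 2 = 48.0 kN
V(x) = R_A - w * x = 48.0 - 24 * 3
= -24.0 kN

-24.0 kN


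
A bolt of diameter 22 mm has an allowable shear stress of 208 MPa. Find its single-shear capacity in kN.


A = pi * d^2 / 4 = pi * 22^2 / 4 = 380.1327 mm^2
V = f_v * A / 1000 = 208 * 380.1327 / 1000
= 79.0676 kN

79.0676 kN


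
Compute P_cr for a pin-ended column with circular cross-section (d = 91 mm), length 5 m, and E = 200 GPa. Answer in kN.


I = pi * d^4 / 64 = 3366165.53 mm^4
L = 5000.0 mm
P_cr = pi^2 * E * I / L^2
= 9.8696 * 200000.0 * 3366165.53 / 5000.0^2
= 265781.78 N = 265.7818 kN

265.7818 kN


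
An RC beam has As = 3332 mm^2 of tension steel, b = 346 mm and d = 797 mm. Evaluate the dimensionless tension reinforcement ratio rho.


rho = As / (b * d)
= 3332 / (346 * 797)
= 3332 / 275762
= 0.012083 (dimensionless)

0.012083 (dimensionless)


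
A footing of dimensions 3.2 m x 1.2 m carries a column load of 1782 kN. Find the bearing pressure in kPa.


A = 3.2 * 1.2 = 3.84 m^2
q = P / A = 1782 / 3.84
= 464.0625 kPa

464.0625 kPa


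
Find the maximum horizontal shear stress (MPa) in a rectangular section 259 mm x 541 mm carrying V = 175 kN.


A = b * h = 259 * 541 = 140119 mm^2
V = 175 kN = 175000.0 N
tau_max = 1.5 * V / A = 1.5 * 175000.0 / 140119
= 1.8734 MPa

1.8734 MPa


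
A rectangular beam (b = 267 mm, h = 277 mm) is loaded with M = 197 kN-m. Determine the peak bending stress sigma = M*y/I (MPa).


I = b * h^3 / 12 = 267 * 277^3 / 12 = 472900009.25 mm^4
y = h / 2 = 277 / 2 = 138.5 mm
M = 197 kN-m = 197000000.0 N-mm
sigma = M * y / I = 197000000.0 * 138.5 / 472900009.25
= 57.7 MPa

57.7 MPa


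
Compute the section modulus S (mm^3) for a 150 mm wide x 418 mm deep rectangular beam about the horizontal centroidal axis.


S = b * h^2 / 6
= 150 * 418^2 / 6
= 150 * 174724 / 6
= 4368100.0 mm^3

4368100.0 mm^3


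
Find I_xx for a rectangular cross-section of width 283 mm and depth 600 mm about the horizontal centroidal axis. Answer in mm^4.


I = b * h^3 / 12
= 283 * 600^3 / 12
= 283 * 216000000 / 12
= 5094000000.0 mm^4

5094000000.0 mm^4


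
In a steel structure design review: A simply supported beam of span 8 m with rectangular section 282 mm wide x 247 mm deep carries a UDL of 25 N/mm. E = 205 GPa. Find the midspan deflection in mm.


I = 282 * 247^3 / 12 = 354126740.5 mm^4
L = 8000.0 mm, w = 25 N/mm, E = 205000.0 MPa
delta = 5 * w * L^4 / (384 * E * I)
= 5 * 25 * 8000.0^4 / (384 * 205000.0 * 354126740.5)
= 18.3665 mm

18.3665 mm
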